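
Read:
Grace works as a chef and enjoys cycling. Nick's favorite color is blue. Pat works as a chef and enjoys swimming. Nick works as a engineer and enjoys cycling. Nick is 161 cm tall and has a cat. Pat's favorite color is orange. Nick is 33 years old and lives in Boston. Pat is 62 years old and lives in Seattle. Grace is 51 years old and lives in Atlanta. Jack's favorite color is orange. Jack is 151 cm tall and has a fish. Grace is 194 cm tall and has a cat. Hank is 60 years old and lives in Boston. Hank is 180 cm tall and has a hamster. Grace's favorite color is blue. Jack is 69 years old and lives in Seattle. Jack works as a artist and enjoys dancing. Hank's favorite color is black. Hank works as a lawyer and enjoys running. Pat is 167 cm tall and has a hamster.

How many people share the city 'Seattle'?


Count: 2

2


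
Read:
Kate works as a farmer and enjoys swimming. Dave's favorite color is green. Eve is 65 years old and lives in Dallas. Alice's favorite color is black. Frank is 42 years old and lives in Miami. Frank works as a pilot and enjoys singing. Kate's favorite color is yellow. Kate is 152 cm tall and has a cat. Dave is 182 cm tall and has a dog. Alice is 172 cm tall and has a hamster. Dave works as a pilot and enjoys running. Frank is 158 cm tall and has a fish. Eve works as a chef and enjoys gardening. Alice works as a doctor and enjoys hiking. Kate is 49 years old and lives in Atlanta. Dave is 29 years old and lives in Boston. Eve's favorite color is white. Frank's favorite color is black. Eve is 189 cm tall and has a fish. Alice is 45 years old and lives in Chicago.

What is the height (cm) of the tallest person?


Tallest: Eve at 189 cm

189


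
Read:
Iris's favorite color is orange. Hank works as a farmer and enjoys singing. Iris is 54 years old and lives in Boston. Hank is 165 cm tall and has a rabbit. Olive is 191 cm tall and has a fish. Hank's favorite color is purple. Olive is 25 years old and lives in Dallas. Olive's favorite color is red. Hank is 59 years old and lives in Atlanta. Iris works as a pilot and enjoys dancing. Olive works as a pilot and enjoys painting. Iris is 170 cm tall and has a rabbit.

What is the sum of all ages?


59+25+54 = 138

138


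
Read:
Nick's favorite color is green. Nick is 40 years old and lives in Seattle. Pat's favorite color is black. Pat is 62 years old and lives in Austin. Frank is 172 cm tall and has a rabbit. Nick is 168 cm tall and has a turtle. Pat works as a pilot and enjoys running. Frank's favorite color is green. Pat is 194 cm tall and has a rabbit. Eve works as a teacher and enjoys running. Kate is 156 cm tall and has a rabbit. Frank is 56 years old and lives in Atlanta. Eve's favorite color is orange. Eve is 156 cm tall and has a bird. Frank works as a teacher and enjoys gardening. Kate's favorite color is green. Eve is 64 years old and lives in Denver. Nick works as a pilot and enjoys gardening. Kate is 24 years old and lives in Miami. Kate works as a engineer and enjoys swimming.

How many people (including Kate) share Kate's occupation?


Kate is a engineer. Count = 1

1


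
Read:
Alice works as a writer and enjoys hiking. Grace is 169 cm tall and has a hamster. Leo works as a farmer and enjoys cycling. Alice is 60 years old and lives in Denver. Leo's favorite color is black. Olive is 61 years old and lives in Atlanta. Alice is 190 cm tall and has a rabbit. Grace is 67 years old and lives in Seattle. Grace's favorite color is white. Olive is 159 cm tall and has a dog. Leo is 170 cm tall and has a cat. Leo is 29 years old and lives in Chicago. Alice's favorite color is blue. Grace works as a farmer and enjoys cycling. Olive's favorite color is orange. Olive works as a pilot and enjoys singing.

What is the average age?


Sum=217, n=4, avg=54.25

54.25


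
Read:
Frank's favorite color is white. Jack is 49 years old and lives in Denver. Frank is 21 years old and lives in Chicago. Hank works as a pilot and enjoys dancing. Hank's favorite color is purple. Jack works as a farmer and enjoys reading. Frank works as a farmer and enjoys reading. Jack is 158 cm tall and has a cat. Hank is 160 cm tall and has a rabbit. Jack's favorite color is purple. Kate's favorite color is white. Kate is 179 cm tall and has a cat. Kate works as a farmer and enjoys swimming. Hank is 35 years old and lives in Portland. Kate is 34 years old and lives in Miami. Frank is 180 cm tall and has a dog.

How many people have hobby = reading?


Count: 2

2


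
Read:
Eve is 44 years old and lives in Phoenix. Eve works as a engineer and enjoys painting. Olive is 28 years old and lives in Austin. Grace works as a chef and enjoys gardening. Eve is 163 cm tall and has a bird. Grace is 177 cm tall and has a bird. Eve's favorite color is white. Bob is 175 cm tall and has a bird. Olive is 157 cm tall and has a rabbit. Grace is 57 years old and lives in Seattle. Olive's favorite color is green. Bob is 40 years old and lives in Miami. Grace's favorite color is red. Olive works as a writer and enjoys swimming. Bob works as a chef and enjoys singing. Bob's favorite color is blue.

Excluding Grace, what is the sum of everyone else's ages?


Sum (excluding Grace): 112

112


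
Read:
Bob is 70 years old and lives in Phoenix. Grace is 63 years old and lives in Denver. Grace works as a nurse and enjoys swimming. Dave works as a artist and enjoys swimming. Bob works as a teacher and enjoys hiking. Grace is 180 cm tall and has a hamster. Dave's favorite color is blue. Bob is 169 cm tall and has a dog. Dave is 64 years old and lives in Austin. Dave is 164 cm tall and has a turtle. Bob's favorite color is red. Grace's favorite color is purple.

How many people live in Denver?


Count in Denver: 1

1


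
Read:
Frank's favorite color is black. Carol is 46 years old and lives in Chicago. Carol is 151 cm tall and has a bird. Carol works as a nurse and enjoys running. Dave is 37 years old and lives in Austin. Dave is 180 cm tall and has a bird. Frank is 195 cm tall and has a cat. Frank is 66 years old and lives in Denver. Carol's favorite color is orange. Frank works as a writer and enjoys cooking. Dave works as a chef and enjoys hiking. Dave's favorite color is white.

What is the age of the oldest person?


Oldest: Frank at 66

66


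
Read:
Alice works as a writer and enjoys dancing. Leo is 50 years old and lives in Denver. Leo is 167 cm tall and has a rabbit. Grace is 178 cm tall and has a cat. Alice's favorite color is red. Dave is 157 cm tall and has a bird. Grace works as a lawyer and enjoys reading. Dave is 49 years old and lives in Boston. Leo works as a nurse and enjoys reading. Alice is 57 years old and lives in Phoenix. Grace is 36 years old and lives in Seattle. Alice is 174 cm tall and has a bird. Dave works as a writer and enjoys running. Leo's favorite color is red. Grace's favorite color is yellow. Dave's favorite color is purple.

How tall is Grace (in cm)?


Grace is 178 cm tall

178


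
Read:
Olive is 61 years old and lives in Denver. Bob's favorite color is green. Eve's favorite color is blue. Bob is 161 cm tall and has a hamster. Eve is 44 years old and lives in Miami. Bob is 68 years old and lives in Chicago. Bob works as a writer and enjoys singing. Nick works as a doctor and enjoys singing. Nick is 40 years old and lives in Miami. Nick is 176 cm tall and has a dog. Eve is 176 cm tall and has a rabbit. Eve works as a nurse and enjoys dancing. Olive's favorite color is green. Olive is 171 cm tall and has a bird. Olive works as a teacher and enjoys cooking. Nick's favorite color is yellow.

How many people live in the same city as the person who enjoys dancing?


Person with hobby dancing is Eve, city Miami. Count = 2

2


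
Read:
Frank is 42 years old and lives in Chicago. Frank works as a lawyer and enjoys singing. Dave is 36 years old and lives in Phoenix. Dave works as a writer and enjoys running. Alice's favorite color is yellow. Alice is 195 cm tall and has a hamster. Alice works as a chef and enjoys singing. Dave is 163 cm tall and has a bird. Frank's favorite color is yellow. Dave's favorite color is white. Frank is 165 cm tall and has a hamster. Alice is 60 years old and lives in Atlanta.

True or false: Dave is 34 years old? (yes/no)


Dave is actually 36. no

no


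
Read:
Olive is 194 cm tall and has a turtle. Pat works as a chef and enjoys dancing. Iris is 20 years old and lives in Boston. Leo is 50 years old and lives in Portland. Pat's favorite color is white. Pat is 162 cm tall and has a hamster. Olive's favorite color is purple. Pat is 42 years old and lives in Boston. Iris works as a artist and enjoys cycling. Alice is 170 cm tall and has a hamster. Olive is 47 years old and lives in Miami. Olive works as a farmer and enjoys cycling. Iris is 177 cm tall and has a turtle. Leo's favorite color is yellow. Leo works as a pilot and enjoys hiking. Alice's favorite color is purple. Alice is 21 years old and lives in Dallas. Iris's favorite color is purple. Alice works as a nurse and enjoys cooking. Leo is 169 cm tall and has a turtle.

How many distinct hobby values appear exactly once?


Unique hobby values: 3

3


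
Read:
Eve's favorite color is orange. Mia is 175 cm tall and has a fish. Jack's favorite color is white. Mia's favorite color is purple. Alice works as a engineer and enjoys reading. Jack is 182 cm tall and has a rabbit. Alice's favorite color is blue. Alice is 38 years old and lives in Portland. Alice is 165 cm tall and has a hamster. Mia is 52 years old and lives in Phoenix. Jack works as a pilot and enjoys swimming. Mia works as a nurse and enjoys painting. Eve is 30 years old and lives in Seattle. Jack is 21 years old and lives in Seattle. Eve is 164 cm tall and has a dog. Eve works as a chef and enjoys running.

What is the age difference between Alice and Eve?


|38 - 30| = 8

8


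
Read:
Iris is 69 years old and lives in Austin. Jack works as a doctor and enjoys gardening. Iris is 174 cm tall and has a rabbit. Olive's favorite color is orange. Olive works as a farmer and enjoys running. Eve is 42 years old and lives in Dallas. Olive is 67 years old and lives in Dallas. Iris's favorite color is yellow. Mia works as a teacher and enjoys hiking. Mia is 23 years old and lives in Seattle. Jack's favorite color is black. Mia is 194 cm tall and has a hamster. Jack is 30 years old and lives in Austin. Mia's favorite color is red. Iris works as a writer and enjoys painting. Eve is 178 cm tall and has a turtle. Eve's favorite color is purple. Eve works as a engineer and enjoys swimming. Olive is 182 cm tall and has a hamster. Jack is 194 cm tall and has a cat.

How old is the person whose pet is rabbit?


Person with pet=rabbit is Iris, age 69

69


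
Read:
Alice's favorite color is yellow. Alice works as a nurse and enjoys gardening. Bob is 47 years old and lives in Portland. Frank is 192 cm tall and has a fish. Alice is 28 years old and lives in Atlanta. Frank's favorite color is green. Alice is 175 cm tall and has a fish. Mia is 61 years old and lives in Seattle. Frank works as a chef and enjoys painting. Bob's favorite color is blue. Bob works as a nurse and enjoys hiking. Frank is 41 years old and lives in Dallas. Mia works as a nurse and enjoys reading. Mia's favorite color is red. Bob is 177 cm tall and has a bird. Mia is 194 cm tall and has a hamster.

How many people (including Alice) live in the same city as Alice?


Alice lives in Atlanta. Count = 1

1


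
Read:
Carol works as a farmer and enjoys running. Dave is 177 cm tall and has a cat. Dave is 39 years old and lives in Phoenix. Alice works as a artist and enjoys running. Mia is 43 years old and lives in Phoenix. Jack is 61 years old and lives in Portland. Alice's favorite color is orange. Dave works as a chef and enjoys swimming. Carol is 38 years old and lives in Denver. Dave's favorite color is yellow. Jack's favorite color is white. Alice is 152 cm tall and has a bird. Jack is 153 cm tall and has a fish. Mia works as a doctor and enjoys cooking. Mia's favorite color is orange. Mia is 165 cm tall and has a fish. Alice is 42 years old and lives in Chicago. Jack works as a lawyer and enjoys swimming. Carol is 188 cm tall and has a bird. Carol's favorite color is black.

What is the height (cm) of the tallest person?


Tallest: Carol at 188 cm

188


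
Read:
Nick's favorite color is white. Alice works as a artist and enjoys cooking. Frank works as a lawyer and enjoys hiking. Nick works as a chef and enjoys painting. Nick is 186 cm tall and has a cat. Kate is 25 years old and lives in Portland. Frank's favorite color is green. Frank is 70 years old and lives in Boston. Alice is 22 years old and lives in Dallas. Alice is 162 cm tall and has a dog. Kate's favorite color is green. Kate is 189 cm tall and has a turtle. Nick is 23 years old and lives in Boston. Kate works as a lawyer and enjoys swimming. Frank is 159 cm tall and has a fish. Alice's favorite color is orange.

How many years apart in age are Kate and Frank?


25 vs 70, diff = 45

45


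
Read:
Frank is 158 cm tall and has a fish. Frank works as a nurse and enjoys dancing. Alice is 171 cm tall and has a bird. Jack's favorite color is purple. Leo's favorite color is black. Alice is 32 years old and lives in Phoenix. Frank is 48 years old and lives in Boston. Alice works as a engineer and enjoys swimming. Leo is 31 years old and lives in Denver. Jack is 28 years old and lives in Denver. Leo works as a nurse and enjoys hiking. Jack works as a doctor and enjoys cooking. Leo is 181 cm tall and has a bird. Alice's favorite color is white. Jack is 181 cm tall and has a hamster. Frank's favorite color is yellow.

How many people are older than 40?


Filter: 1

1


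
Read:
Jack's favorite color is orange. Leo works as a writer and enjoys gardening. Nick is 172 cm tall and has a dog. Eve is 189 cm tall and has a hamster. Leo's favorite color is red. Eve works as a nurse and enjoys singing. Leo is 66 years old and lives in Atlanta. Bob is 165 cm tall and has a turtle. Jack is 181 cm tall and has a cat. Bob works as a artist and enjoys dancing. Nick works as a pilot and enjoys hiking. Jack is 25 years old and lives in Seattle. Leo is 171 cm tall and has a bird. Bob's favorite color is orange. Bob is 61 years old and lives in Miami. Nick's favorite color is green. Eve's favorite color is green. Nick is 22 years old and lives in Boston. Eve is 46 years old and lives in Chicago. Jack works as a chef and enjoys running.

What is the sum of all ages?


25+66+46+61+22 = 220

220


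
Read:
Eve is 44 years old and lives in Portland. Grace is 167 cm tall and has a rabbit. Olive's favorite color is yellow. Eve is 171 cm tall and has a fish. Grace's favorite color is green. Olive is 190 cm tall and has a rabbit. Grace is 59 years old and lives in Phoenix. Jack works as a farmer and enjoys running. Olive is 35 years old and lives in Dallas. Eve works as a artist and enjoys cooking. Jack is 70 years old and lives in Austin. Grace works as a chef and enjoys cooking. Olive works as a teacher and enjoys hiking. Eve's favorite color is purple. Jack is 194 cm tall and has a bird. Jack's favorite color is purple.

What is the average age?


Sum=208, n=4, avg=52

52


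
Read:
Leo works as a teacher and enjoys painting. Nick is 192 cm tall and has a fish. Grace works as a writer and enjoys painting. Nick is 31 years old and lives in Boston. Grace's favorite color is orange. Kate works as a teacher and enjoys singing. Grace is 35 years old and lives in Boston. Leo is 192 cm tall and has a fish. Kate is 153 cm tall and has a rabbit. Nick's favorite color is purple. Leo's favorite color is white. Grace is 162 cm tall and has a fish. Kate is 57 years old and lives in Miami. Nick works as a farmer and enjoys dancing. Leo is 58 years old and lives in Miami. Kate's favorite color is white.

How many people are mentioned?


People: Leo, Grace, Nick, Kate. Count = 4

4


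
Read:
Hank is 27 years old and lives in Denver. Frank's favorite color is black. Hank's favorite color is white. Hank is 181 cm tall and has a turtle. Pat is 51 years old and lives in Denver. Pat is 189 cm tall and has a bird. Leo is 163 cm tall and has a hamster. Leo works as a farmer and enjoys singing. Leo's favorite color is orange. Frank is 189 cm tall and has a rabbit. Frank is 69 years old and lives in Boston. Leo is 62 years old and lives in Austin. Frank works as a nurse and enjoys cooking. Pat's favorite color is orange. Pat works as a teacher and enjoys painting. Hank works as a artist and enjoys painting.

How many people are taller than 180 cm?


Taller than 180: 3

3


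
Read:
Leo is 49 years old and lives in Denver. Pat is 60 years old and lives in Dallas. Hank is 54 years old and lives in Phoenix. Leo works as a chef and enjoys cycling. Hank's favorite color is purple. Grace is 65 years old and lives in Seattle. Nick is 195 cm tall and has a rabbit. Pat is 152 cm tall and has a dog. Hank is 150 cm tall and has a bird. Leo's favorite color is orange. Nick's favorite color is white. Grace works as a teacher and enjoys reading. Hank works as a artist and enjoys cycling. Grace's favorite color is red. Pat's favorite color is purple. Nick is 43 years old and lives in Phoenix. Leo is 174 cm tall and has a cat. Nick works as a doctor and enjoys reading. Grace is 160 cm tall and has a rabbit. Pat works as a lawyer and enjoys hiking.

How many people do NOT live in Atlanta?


Not in Atlanta: 5

5


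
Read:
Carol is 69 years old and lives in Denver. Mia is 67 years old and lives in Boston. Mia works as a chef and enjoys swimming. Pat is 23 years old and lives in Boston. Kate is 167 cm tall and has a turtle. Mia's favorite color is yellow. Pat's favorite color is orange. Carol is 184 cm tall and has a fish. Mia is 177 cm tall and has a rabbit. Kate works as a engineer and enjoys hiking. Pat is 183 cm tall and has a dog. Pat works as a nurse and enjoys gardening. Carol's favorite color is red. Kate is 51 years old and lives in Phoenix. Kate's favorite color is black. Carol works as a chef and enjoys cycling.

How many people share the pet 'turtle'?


Count: 1

1


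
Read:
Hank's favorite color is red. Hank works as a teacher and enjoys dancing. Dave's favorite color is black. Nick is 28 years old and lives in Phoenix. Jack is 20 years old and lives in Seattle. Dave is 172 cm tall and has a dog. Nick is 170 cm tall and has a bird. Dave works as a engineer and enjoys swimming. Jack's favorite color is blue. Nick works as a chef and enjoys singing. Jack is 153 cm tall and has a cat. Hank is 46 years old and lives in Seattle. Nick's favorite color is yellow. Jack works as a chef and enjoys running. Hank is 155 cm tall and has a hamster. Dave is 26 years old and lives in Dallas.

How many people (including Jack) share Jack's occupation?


Jack is a chef. Count = 2

2


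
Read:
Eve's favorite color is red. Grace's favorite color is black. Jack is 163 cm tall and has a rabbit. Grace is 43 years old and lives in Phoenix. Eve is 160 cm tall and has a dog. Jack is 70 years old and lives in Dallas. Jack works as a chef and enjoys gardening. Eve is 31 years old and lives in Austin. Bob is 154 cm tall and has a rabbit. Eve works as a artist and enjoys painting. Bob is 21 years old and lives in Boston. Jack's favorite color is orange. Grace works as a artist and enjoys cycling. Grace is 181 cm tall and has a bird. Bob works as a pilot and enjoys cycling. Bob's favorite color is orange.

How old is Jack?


Jack is 70 years old

70


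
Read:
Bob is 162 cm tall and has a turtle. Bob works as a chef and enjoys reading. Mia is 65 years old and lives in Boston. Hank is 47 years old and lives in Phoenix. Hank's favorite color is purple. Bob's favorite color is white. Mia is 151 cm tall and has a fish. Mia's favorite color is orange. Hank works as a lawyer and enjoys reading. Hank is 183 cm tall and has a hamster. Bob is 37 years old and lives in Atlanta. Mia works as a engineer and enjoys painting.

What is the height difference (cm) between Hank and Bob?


|183 - 162| = 21

21


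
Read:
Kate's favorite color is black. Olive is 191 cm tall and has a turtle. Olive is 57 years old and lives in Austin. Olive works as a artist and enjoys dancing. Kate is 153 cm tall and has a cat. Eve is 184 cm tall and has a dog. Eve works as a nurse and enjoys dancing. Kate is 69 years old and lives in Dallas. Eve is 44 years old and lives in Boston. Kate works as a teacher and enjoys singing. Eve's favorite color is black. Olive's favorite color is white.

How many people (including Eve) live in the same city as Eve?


Eve lives in Boston. Count = 1

1


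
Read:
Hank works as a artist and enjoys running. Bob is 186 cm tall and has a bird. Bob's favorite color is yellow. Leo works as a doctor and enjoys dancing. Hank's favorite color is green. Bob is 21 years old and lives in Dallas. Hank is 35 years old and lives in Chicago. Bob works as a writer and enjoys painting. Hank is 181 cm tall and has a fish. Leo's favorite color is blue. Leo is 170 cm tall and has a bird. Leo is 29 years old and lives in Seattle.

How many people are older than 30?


Filter: 1

1


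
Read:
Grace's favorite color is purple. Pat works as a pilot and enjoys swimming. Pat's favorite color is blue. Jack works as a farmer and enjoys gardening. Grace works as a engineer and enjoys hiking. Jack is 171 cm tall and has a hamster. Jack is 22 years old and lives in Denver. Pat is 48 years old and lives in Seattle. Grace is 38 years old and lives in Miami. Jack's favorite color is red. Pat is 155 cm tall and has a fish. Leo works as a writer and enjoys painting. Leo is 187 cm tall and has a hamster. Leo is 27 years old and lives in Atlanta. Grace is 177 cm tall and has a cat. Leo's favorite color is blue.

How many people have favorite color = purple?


Count: 1

1


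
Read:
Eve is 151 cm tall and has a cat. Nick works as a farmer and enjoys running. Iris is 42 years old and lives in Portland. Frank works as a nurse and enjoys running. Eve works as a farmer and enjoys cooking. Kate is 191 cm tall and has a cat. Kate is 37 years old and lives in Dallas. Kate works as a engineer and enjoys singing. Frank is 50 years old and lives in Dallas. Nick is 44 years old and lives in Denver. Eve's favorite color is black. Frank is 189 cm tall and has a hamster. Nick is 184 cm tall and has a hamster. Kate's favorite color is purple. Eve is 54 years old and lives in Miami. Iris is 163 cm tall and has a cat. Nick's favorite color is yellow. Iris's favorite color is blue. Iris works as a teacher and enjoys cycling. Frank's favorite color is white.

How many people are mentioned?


People: Nick, Iris, Frank, Eve, Kate. Count = 5

5


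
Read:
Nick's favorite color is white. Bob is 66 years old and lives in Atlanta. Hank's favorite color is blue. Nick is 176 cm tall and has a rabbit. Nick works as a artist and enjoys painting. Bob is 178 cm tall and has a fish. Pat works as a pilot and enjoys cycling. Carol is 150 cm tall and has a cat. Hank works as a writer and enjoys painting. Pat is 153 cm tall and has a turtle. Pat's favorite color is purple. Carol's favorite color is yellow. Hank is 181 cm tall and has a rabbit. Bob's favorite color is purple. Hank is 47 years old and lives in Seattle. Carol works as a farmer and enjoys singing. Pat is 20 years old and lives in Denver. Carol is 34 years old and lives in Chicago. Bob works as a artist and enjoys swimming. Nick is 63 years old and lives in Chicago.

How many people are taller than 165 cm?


Taller than 165: 3

3


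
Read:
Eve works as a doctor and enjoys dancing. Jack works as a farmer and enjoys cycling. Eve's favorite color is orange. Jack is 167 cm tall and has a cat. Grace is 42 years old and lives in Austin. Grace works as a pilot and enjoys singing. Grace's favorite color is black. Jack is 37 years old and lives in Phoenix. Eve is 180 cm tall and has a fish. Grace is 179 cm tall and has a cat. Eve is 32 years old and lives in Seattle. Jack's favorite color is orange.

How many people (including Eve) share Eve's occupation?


Eve is a doctor. Count = 1

1


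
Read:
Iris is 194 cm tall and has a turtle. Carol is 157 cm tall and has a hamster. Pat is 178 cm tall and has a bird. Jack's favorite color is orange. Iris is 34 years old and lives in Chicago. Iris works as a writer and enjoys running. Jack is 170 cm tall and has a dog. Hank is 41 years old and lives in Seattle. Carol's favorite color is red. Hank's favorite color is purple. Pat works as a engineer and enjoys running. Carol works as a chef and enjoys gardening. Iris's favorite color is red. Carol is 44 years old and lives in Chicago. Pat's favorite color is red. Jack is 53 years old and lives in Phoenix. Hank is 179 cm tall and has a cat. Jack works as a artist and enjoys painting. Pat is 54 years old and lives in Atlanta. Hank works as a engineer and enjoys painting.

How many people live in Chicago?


Count in Chicago: 2

2


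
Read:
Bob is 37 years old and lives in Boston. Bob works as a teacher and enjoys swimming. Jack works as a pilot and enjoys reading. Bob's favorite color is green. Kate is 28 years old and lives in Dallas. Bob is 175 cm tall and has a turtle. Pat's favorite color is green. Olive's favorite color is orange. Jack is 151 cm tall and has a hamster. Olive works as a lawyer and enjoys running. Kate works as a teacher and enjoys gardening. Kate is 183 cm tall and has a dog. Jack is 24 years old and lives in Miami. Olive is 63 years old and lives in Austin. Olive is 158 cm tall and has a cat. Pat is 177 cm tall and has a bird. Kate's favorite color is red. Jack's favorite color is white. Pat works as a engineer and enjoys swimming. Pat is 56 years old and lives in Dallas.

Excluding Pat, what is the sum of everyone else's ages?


Sum (excluding Pat): 152

152


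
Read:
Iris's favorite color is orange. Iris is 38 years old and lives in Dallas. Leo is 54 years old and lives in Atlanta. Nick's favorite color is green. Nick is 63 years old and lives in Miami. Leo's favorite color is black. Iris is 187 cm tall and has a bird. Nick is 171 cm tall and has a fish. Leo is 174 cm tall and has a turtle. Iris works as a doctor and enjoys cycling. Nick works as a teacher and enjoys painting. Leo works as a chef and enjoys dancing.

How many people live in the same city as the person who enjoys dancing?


Person with hobby dancing is Leo, city Atlanta. Count = 1

1


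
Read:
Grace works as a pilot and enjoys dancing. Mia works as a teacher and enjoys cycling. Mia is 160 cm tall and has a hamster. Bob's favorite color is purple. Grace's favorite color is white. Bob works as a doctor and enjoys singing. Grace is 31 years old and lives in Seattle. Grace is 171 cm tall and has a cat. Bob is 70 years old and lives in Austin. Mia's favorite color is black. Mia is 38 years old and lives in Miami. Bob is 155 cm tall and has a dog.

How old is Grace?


Grace is 31 years old

31


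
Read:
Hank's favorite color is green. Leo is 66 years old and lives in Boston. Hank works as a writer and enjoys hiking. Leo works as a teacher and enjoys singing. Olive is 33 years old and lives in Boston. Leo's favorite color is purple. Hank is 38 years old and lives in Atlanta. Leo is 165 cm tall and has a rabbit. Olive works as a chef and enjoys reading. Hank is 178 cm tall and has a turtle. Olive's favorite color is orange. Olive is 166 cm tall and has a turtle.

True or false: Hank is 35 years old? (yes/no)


Hank is actually 38. no

no


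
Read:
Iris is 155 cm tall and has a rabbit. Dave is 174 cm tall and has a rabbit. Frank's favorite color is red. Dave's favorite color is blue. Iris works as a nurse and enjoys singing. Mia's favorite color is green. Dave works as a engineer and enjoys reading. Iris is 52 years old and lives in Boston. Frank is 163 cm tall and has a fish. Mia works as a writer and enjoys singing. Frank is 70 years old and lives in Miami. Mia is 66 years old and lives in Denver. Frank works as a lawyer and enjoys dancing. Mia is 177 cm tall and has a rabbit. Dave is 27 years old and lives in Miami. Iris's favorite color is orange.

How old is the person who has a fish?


Person with fish is Frank, age 70

70


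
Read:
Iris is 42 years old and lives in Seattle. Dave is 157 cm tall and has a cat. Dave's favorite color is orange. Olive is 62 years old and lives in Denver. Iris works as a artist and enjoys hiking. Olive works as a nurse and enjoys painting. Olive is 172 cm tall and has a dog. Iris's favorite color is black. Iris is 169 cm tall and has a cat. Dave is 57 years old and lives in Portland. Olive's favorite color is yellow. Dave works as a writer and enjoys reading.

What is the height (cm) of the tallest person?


Tallest: Olive at 172 cm

172


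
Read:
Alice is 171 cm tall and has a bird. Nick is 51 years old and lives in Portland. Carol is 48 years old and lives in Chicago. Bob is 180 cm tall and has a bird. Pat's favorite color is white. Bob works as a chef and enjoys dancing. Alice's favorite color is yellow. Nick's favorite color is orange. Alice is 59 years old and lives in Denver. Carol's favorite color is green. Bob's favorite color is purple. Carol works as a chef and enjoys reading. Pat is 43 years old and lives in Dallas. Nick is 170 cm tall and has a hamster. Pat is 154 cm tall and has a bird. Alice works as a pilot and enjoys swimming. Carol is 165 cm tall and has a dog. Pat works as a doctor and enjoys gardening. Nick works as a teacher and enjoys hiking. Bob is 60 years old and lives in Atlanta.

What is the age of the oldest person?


Oldest: Bob at 60

60


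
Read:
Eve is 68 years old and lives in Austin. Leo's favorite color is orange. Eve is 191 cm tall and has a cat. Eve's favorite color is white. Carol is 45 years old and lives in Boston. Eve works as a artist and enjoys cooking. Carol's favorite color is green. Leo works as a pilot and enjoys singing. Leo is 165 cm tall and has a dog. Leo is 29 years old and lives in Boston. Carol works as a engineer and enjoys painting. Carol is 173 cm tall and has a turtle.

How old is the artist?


The artist is Eve, age 68

68


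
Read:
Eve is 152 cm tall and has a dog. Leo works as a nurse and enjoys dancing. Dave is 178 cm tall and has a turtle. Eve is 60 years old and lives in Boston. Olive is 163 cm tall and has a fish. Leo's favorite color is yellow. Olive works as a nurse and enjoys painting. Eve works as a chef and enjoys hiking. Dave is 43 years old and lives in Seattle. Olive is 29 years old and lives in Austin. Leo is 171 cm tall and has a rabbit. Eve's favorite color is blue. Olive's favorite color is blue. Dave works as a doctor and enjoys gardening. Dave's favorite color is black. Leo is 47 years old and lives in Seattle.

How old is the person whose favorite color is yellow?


Person with favorite color=yellow is Leo, age 47

47


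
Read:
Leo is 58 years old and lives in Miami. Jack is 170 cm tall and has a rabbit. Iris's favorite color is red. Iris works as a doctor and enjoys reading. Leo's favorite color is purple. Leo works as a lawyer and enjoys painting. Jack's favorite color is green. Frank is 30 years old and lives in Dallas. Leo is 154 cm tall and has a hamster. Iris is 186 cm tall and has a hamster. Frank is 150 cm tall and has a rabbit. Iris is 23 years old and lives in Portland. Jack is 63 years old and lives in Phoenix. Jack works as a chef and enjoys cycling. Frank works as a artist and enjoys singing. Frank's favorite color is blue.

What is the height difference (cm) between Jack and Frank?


|170 - 150| = 20

20


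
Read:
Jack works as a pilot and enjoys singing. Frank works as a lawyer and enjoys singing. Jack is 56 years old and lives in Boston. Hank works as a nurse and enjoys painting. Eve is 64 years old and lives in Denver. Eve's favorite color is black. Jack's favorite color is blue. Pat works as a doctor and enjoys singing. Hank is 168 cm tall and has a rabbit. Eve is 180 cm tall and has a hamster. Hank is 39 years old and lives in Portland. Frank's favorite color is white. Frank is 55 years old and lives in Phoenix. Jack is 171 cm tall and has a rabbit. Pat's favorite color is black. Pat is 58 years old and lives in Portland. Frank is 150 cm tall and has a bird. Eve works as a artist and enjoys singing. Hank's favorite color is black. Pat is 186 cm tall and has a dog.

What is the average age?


Sum=272, n=5, avg=54.4

54.4


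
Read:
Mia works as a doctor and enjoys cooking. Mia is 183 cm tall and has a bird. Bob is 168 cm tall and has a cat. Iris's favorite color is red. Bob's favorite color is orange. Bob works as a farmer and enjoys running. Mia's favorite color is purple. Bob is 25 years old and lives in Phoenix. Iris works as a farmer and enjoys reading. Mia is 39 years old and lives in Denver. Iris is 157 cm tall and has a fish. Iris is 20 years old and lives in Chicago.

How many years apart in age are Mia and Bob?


39 vs 25, diff = 14

14


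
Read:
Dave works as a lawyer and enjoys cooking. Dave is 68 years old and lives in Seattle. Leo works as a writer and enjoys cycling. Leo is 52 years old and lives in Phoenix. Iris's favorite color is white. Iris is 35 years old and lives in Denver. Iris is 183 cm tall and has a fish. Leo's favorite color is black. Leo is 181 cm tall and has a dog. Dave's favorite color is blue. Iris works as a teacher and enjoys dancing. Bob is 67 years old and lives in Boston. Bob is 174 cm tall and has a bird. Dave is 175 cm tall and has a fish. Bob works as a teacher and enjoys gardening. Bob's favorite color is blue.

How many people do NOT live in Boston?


Not in Boston: 3

3


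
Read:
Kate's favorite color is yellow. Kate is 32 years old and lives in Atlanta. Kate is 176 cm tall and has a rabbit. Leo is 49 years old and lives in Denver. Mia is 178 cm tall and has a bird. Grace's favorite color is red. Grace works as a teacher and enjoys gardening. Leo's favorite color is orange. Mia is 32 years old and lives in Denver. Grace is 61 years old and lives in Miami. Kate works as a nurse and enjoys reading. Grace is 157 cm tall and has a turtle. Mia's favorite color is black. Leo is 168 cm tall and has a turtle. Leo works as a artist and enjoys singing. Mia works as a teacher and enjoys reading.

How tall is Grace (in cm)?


Grace is 157 cm tall

157


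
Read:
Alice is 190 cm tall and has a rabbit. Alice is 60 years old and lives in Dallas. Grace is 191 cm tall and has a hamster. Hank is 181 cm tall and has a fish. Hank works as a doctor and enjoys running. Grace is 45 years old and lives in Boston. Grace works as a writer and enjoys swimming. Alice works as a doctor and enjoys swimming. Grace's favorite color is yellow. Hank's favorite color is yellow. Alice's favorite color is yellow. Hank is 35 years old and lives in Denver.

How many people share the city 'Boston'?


Count: 1

1


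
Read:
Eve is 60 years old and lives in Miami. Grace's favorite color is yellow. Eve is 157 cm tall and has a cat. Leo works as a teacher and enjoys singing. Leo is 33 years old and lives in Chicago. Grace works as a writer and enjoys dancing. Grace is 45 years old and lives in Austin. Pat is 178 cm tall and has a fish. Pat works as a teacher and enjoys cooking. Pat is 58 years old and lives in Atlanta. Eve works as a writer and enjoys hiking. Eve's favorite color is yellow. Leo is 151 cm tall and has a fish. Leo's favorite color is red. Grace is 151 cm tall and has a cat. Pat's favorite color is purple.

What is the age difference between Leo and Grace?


|33 - 45| = 12

12


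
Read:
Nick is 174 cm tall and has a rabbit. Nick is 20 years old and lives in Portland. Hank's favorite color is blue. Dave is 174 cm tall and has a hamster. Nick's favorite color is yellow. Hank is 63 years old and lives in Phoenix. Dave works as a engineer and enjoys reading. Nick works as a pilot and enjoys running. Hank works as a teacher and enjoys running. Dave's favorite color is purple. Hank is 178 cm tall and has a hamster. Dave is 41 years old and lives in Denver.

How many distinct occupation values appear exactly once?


Unique occupation values: 3

3


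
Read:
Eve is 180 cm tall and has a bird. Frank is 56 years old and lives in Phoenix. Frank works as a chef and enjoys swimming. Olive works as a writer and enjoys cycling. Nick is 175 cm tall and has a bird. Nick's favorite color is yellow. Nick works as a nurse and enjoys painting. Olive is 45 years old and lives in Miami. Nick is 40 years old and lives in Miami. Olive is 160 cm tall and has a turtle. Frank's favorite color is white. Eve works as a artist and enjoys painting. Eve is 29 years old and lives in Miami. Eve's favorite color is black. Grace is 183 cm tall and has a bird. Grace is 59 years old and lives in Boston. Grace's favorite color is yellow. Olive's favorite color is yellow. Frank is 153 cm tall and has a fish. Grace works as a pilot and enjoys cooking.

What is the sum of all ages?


29+40+45+59+56 = 229

229


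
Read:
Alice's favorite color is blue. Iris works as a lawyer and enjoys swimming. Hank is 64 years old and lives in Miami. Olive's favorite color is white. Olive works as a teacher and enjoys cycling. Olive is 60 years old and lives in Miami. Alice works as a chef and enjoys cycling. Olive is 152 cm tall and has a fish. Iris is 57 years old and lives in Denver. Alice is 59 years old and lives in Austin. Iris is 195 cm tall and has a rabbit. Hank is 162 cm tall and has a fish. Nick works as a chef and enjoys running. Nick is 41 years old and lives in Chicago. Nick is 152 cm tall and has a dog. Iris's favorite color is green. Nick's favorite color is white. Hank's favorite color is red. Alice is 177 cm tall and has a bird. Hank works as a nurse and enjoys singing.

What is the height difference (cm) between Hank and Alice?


|162 - 177| = 15

15


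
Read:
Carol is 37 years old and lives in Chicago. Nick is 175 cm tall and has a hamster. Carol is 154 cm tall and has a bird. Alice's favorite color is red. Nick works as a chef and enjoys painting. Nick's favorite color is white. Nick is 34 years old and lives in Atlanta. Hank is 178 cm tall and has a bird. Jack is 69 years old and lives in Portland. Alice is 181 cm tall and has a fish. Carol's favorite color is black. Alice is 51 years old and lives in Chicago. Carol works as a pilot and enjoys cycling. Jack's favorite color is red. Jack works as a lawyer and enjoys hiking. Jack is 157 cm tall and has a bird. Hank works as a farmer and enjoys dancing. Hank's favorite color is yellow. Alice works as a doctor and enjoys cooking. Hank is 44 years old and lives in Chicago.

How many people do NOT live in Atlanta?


Not in Atlanta: 4

4


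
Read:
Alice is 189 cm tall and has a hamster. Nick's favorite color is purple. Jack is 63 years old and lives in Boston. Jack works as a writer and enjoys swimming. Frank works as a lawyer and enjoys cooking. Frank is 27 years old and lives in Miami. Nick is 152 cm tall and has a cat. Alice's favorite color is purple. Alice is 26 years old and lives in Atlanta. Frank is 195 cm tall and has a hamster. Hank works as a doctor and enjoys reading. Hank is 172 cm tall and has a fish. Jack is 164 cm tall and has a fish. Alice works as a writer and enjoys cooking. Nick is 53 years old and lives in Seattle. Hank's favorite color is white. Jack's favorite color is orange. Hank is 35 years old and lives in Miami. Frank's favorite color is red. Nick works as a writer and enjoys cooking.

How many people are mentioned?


People: Hank, Frank, Alice, Nick, Jack. Count = 5

5


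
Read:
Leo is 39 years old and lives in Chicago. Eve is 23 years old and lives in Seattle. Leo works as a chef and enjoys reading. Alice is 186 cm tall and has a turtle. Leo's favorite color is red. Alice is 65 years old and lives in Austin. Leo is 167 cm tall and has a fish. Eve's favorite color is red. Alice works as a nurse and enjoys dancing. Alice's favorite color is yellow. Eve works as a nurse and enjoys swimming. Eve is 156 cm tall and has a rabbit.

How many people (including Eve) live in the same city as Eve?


Eve lives in Seattle. Count = 1

1


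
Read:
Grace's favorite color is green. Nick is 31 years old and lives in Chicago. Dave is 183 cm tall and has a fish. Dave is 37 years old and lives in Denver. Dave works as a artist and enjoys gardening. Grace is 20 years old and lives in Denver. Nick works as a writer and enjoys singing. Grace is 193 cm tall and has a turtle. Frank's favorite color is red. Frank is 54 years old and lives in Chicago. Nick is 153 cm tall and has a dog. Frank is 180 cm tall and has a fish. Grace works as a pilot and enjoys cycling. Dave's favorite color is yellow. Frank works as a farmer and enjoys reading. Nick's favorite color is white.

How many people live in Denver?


Count in Denver: 2

2
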